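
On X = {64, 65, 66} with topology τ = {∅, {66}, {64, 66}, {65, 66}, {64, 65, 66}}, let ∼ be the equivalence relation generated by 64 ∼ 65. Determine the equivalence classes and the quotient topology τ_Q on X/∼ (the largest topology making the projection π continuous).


X/∼ = {[64=65], [66]}; |τ_Q| = 3.

Equivalence classes: [64=65], [66].
Quotient map π: X → X/∼ sends 64 ↦ [64=65], 65 ↦ [64=65], 66 ↦ [66].
For each subset V ⊆ X/∼, compute π^{-1}(V) ⊆ X and check whether π^{-1}(V) ∈ τ. V is open in τ_Q iff π^{-1}(V) ∈ τ.
  V = {}: π^{-1}(V) = ∅ ∈ τ ✓.
  V = {[64=65]}: π^{-1}(V) = {64, 65} ∉ τ ✗.
  V = {[66]}: π^{-1}(V) = {66} ∈ τ ✓.
  V = {[64=65], [66]}: π^{-1}(V) = {64, 65, 66} ∈ τ ✓.
Open sets in the quotient: τ_Q = {{}, {[66]}, {[64=65], [66]}} (3 elements).


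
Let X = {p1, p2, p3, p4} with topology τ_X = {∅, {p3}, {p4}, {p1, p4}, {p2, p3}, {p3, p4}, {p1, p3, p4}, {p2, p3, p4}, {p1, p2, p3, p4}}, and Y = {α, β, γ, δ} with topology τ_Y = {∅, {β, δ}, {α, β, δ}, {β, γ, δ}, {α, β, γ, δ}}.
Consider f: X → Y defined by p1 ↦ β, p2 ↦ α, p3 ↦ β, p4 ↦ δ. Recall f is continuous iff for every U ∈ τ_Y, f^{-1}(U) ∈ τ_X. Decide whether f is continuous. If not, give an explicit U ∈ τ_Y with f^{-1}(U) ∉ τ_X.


f IS continuous.

Compute f^{-1}(U) for each U ∈ τ_Y:
  U = ∅: f^{-1}(U) = ∅ ∈ τ_X ✓.
  U = {β, δ}: f^{-1}(U) = {p1, p3, p4} ∈ τ_X ✓.
  U = {α, β, δ}: f^{-1}(U) = {p1, p2, p3, p4} ∈ τ_X ✓.
  U = {β, γ, δ}: f^{-1}(U) = {p1, p3, p4} ∈ τ_X ✓.
  U = {α, β, γ, δ}: f^{-1}(U) = {p1, p2, p3, p4} ∈ τ_X ✓.
Every preimage lies in τ_X, so f IS continuous.


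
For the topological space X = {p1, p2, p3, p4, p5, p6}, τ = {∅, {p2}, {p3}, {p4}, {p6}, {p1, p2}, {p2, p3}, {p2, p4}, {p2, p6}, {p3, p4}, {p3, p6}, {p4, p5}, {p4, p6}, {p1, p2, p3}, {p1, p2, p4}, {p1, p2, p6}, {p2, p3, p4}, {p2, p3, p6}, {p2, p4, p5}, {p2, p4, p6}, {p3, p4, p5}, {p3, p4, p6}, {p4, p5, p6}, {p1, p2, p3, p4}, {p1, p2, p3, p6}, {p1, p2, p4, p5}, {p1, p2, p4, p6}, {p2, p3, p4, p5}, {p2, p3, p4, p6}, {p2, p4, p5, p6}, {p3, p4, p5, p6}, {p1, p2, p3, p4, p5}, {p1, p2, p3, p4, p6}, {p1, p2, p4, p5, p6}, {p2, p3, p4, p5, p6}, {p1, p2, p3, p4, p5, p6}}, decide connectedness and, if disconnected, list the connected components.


(X, τ) is disconnected; components = [{p3}, {p6}, {p1, p2}, {p4, p5}].

Find clopen sets (U ∈ τ with X ∖ U ∈ τ):
  U = ∅, X ∖ U = {p1, p2, p3, p4, p5, p6} — both open, so U is clopen.
  U = {p3}, X ∖ U = {p1, p2, p4, p5, p6} — both open, so U is clopen.
  U = {p6}, X ∖ U = {p1, p2, p3, p4, p5} — both open, so U is clopen.
  U = {p1, p2}, X ∖ U = {p3, p4, p5, p6} — both open, so U is clopen.
  U = {p3, p6}, X ∖ U = {p1, p2, p4, p5} — both open, so U is clopen.
  U = {p4, p5}, X ∖ U = {p1, p2, p3, p6} — both open, so U is clopen.
  U = {p1, p2, p3}, X ∖ U = {p4, p5, p6} — both open, so U is clopen.
  U = {p1, p2, p6}, X ∖ U = {p3, p4, p5} — both open, so U is clopen.
  U = {p3, p4, p5}, X ∖ U = {p1, p2, p6} — both open, so U is clopen.
  U = {p4, p5, p6}, X ∖ U = {p1, p2, p3} — both open, so U is clopen.
  U = {p1, p2, p3, p6}, X ∖ U = {p4, p5} — both open, so U is clopen.
  U = {p1, p2, p4, p5}, X ∖ U = {p3, p6} — both open, so U is clopen.
  U = {p3, p4, p5, p6}, X ∖ U = {p1, p2} — both open, so U is clopen.
  U = {p1, p2, p3, p4, p5}, X ∖ U = {p6} — both open, so U is clopen.
  U = {p1, p2, p4, p5, p6}, X ∖ U = {p3} — both open, so U is clopen.
  U = {p1, p2, p3, p4, p5, p6}, X ∖ U = ∅ — both open, so U is clopen.
Nontrivial clopen(s) exist: e.g. {p1, p2, p3, p4, p5}. So (X, τ) is disconnected.
Compute connected components by grouping points that agree on all clopens:
  component: {p3}
  component: {p6}
  component: {p1, p2}
  component: {p4, p5}


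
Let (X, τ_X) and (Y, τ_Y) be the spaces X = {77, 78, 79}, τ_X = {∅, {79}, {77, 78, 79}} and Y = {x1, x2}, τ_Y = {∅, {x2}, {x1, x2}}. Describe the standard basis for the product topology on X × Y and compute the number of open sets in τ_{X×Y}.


Basis B = {∅ × ∅, {79} × {x2}, {79} × {x1, x2}, {77, 78, 79} × {x2}, {77, 78, 79} × {x1, x2}}; |τ_{X×Y}| = 6.

Enumerate products U × V with U ∈ τ_X, V ∈ τ_Y (deduplicated):
  ∅ × ∅ = {} (∅)
  {79} × {x2} = {(79,x2)}
  {79} × {x1, x2} = {(79,x1), (79,x2)}
  {77, 78, 79} × {x2} = {(77,x2), (78,x2), (79,x2)}
  {77, 78, 79} × {x1, x2} = {(77,x1), (77,x2), (78,x1), (78,x2), (79,x1), (79,x2)}
These 5 distinct sets form the basis B.
Close under arbitrary unions to get τ_{X×Y}; counting gives |τ_{X×Y}| = 6.


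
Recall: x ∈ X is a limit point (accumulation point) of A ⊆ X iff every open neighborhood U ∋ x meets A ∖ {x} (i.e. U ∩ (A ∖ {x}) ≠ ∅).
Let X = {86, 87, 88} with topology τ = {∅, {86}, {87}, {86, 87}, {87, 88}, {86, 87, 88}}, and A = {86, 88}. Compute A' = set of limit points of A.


A' = ∅

For each x ∈ X, list the open sets U ∈ τ with x ∈ U, then check whether U ∩ (A ∖ {x}) ≠ ∅ for every such U.
  x = 86: open {86} ∋ x has {86} ∩ (A ∖ {86}) = ∅, so x is NOT a limit point.
  x = 87: open {87} ∋ x has {87} ∩ (A ∖ {87}) = ∅, so x is NOT a limit point.
  x = 88: open {87, 88} ∋ x has {87, 88} ∩ (A ∖ {88}) = ∅, so x is NOT a limit point.
Collecting: A' = ∅.


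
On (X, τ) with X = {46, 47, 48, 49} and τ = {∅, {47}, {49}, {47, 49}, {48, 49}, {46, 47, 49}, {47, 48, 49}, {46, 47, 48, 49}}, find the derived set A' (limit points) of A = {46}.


A' = ∅

For each x ∈ X, list the open sets U ∈ τ with x ∈ U, then check whether U ∩ (A ∖ {x}) ≠ ∅ for every such U.
  x = 46: open {46, 47, 49} ∋ x has {46, 47, 49} ∩ (A ∖ {46}) = ∅, so x is NOT a limit point.
  x = 47: open {47} ∋ x has {47} ∩ (A ∖ {47}) = ∅, so x is NOT a limit point.
  x = 48: open {48, 49} ∋ x has {48, 49} ∩ (A ∖ {48}) = ∅, so x is NOT a limit point.
  x = 49: open {49} ∋ x has {49} ∩ (A ∖ {49}) = ∅, so x is NOT a limit point.
Collecting: A' = ∅.


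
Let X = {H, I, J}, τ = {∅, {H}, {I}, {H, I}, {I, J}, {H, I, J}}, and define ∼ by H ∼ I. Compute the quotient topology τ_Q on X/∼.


X/∼ = {[H=I], [J]}; |τ_Q| = 3.

Equivalence classes: [H=I], [J].
Quotient map π: X → X/∼ sends H ↦ [H=I], I ↦ [H=I], J ↦ [J].
For each subset V ⊆ X/∼, compute π^{-1}(V) ⊆ X and check whether π^{-1}(V) ∈ τ. V is open in τ_Q iff π^{-1}(V) ∈ τ.
  V = {}: π^{-1}(V) = ∅ ∈ τ ✓.
  V = {[H=I]}: π^{-1}(V) = {H, I} ∈ τ ✓.
  V = {[J]}: π^{-1}(V) = {J} ∉ τ ✗.
  V = {[H=I], [J]}: π^{-1}(V) = {H, I, J} ∈ τ ✓.
Open sets in the quotient: τ_Q = {{}, {[H=I]}, {[H=I], [J]}} (3 elements).


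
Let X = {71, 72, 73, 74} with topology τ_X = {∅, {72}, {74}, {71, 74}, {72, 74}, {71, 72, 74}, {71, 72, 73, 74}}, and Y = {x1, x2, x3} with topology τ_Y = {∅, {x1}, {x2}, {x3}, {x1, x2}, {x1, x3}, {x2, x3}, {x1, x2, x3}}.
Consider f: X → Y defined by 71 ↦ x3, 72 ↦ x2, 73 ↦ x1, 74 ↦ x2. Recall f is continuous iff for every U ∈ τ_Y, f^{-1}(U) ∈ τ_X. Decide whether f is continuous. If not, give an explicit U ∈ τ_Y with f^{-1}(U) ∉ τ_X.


f is NOT continuous.

Compute f^{-1}(U) for each U ∈ τ_Y:
  U = ∅: f^{-1}(U) = ∅ ∈ τ_X ✓.
  U = {x1}: f^{-1}(U) = {73} ∉ τ_X ✗.
  U = {x2}: f^{-1}(U) = {72, 74} ∈ τ_X ✓.
  U = {x3}: f^{-1}(U) = {71} ∉ τ_X ✗.
  U = {x1, x2}: f^{-1}(U) = {72, 73, 74} ∉ τ_X ✗.
  U = {x1, x3}: f^{-1}(U) = {71, 73} ∉ τ_X ✗.
  U = {x2, x3}: f^{-1}(U) = {71, 72, 74} ∈ τ_X ✓.
  U = {x1, x2, x3}: f^{-1}(U) = {71, 72, 73, 74} ∈ τ_X ✓.
Found U = {x1} with f^{-1}(U) = {73} not in τ_X. Therefore f is NOT continuous.


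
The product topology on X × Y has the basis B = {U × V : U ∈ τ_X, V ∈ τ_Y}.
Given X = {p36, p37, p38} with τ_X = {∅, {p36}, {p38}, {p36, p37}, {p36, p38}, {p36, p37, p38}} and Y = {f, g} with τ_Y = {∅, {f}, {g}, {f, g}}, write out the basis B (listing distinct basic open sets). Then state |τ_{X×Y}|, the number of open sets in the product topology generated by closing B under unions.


Basis B = {∅ × ∅, {p36} × {f}, {p36} × {g}, {p38} × {f}, {p38} × {g}, {p36} × {f, g}, {p36, p37} × {f}, {p36, p38} × {f}, {p36, p37} × {g}, {p36, p38} × {g}, {p38} × {f, g}, {p36, p37, p38} × {f}, {p36, p37, p38} × {g}, {p36, p37} × {f, g}, {p36, p38} × {f, g}, {p36, p37, p38} × {f, g}}; |τ_{X×Y}| = 36.

Enumerate products U × V with U ∈ τ_X, V ∈ τ_Y (deduplicated):
  ∅ × ∅ = {} (∅)
  {p36} × {f} = {(p36,f)}
  {p36} × {g} = {(p36,g)}
  {p38} × {f} = {(p38,f)}
  {p38} × {g} = {(p38,g)}
  {p36} × {f, g} = {(p36,f), (p36,g)}
  {p36, p37} × {f} = {(p36,f), (p37,f)}
  {p36, p38} × {f} = {(p36,f), (p38,f)}
  {p36, p37} × {g} = {(p36,g), (p37,g)}
  {p36, p38} × {g} = {(p36,g), (p38,g)}
  {p38} × {f, g} = {(p38,f), (p38,g)}
  {p36, p37, p38} × {f} = {(p36,f), (p37,f), (p38,f)}
  {p36, p37, p38} × {g} = {(p36,g), (p37,g), (p38,g)}
  {p36, p37} × {f, g} = {(p36,f), (p36,g), (p37,f), (p37,g)}
  {p36, p38} × {f, g} = {(p36,f), (p36,g), (p38,f), (p38,g)}
  {p36, p37, p38} × {f, g} = {(p36,f), (p36,g), (p37,f), (p37,g), (p38,f), (p38,g)}
These 16 distinct sets form the basis B.
Close under arbitrary unions to get τ_{X×Y}; counting gives |τ_{X×Y}| = 36.


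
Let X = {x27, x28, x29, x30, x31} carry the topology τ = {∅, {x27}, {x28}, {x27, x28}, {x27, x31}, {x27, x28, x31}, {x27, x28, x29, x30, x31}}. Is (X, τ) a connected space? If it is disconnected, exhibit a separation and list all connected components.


(X, τ) is connected.

Find clopen sets (U ∈ τ with X ∖ U ∈ τ):
  U = ∅, X ∖ U = {x27, x28, x29, x30, x31} — both open, so U is clopen.
  U = {x27, x28, x29, x30, x31}, X ∖ U = ∅ — both open, so U is clopen.
Only trivial clopens (∅ and X) exist, so (X, τ) is connected.
Compute connected components by grouping points that agree on all clopens:
  component: {x27, x28, x29, x30, x31}


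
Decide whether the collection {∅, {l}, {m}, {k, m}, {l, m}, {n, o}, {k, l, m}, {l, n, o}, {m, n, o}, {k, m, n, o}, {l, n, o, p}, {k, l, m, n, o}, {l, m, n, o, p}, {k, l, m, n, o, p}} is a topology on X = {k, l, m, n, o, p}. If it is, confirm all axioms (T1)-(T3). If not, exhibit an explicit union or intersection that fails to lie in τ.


τ is NOT a topology on X.

Axiom (T1): ∅ ∈ τ? Yes; X ∈ τ? Yes.
Axiom (T2/T3): check pairwise unions and intersections of members of τ.
Counterexample for (T2): {l} ∪ {m, n, o} = {l, m, n, o} ∉ τ. Therefore τ is NOT a topology.


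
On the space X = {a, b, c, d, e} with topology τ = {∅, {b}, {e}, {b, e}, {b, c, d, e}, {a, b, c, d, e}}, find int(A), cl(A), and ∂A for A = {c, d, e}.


int(A) = {e}, cl(A) = {a, c, d, e}, ∂A = {a, c, d}.

Closed sets in (X, τ) are complements of opens:
  closed(X, τ) = {∅, {a}, {a, c, d}, {a, b, c, d}, {a, c, d, e}, {a, b, c, d, e}}.
int(A) = ⋃ {U ∈ τ : U ⊆ A}. Opens contained in A: ∅, {e}.
Taking the union of these: int(A) = {e}.
cl(A) = ⋂ {C closed : A ⊆ C}. Closed sets containing A: {a, c, d, e}, {a, b, c, d, e}.
Intersecting these: cl(A) = {a, c, d, e}.
∂A = cl(A) ∖ int(A) = {a, c, d, e} ∖ {e} = {a, c, d}.


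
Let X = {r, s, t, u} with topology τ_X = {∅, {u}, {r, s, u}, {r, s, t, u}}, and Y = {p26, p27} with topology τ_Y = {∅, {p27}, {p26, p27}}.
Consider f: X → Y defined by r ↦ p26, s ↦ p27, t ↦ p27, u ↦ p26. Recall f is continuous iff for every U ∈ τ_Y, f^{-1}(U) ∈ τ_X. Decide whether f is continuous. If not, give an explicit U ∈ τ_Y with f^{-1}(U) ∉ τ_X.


f is NOT continuous.

Compute f^{-1}(U) for each U ∈ τ_Y:
  U = ∅: f^{-1}(U) = ∅ ∈ τ_X ✓.
  U = {p27}: f^{-1}(U) = {s, t} ∉ τ_X ✗.
  U = {p26, p27}: f^{-1}(U) = {r, s, t, u} ∈ τ_X ✓.
Found U = {p27} with f^{-1}(U) = {s, t} not in τ_X. Therefore f is NOT continuous.


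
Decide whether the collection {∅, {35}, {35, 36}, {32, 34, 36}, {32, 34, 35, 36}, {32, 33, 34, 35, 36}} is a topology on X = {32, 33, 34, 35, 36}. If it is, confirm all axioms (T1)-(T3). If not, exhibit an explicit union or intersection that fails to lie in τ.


τ is NOT a topology on X.

Axiom (T1): ∅ ∈ τ? Yes; X ∈ τ? Yes.
Axiom (T2/T3): check pairwise unions and intersections of members of τ.
Counterexample for (T3): {35, 36} ∩ {32, 34, 36} = {36} ∉ τ. Therefore τ is NOT a topology.


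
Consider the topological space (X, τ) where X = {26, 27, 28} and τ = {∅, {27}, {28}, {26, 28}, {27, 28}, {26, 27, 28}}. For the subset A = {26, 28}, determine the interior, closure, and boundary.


int(A) = {26, 28}, cl(A) = {26, 28}, ∂A = ∅.

Closed sets in (X, τ) are complements of opens:
  closed(X, τ) = {∅, {26}, {27}, {26, 27}, {26, 28}, {26, 27, 28}}.
int(A) = ⋃ {U ∈ τ : U ⊆ A}. Opens contained in A: ∅, {28}, {26, 28}.
Taking the union of these: int(A) = {26, 28}.
cl(A) = ⋂ {C closed : A ⊆ C}. Closed sets containing A: {26, 28}, {26, 27, 28}.
Intersecting these: cl(A) = {26, 28}.
∂A = cl(A) ∖ int(A) = {26, 28} ∖ {26, 28} = ∅.


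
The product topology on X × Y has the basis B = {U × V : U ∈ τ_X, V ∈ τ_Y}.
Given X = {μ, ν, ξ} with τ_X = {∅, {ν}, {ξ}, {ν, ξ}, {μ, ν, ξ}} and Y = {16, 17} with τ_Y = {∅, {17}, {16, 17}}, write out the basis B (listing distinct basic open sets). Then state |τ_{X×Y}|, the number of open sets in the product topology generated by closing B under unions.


Basis B = {∅ × ∅, {ν} × {17}, {ξ} × {17}, {ν} × {16, 17}, {ν, ξ} × {17}, {ξ} × {16, 17}, {μ, ν, ξ} × {17}, {ν, ξ} × {16, 17}, {μ, ν, ξ} × {16, 17}}; |τ_{X×Y}| = 14.

Enumerate products U × V with U ∈ τ_X, V ∈ τ_Y (deduplicated):
  ∅ × ∅ = {} (∅)
  {ν} × {17} = {(ν,17)}
  {ξ} × {17} = {(ξ,17)}
  {ν} × {16, 17} = {(ν,16), (ν,17)}
  {ν, ξ} × {17} = {(ν,17), (ξ,17)}
  {ξ} × {16, 17} = {(ξ,16), (ξ,17)}
  {μ, ν, ξ} × {17} = {(μ,17), (ν,17), (ξ,17)}
  {ν, ξ} × {16, 17} = {(ν,16), (ν,17), (ξ,16), (ξ,17)}
  {μ, ν, ξ} × {16, 17} = {(μ,16), (μ,17), (ν,16), (ν,17), (ξ,16), (ξ,17)}
These 9 distinct sets form the basis B.
Close under arbitrary unions to get τ_{X×Y}; counting gives |τ_{X×Y}| = 14.


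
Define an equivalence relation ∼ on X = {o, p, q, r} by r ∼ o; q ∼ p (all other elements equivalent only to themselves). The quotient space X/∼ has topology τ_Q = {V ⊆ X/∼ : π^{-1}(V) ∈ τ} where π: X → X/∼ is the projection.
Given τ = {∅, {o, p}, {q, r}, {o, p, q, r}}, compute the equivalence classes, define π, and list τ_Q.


X/∼ = {[o=r], [p=q]}; |τ_Q| = 2.

Equivalence classes: [o=r], [p=q].
Quotient map π: X → X/∼ sends o ↦ [o=r], p ↦ [p=q], q ↦ [p=q], r ↦ [o=r].
For each subset V ⊆ X/∼, compute π^{-1}(V) ⊆ X and check whether π^{-1}(V) ∈ τ. V is open in τ_Q iff π^{-1}(V) ∈ τ.
  V = {}: π^{-1}(V) = ∅ ∈ τ ✓.
  V = {[o=r]}: π^{-1}(V) = {o, r} ∉ τ ✗.
  V = {[p=q]}: π^{-1}(V) = {p, q} ∉ τ ✗.
  V = {[o=r], [p=q]}: π^{-1}(V) = {o, p, q, r} ∈ τ ✓.
Open sets in the quotient: τ_Q = {{}, {[o=r], [p=q]}} (2 elements).


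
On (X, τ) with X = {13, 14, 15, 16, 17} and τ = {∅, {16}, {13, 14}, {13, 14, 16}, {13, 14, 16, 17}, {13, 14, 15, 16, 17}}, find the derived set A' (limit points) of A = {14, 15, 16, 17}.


A' = {13, 15, 17}

For each x ∈ X, list the open sets U ∈ τ with x ∈ U, then check whether U ∩ (A ∖ {x}) ≠ ∅ for every such U.
  x = 13: opens ∋ x are {13, 14}, {13, 14, 16}, {13, 14, 16, 17}, {13, 14, 15, 16, 17}; each meets A ∖ {13}, so x IS a limit point.
  x = 14: open {13, 14} ∋ x has {13, 14} ∩ (A ∖ {14}) = ∅, so x is NOT a limit point.
  x = 15: opens ∋ x are {13, 14, 15, 16, 17}; each meets A ∖ {15}, so x IS a limit point.
  x = 16: open {16} ∋ x has {16} ∩ (A ∖ {16}) = ∅, so x is NOT a limit point.
  x = 17: opens ∋ x are {13, 14, 16, 17}, {13, 14, 15, 16, 17}; each meets A ∖ {17}, so x IS a limit point.
Collecting: A' = {13, 15, 17}.


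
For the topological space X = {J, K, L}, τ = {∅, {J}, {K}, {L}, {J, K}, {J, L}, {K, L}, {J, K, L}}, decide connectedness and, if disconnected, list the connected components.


(X, τ) is disconnected; components = [{J}, {K}, {L}].

Find clopen sets (U ∈ τ with X ∖ U ∈ τ):
  U = ∅, X ∖ U = {J, K, L} — both open, so U is clopen.
  U = {J}, X ∖ U = {K, L} — both open, so U is clopen.
  U = {K}, X ∖ U = {J, L} — both open, so U is clopen.
  U = {L}, X ∖ U = {J, K} — both open, so U is clopen.
  U = {J, K}, X ∖ U = {L} — both open, so U is clopen.
  U = {J, L}, X ∖ U = {K} — both open, so U is clopen.
  U = {K, L}, X ∖ U = {J} — both open, so U is clopen.
  U = {J, K, L}, X ∖ U = ∅ — both open, so U is clopen.
Nontrivial clopen(s) exist: e.g. {J, L}. So (X, τ) is disconnected.
Compute connected components by grouping points that agree on all clopens:
  component: {J}
  component: {K}
  component: {L}


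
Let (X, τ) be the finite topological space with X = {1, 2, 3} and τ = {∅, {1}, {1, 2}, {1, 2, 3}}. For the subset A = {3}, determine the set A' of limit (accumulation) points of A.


A' = ∅

For each x ∈ X, list the open sets U ∈ τ with x ∈ U, then check whether U ∩ (A ∖ {x}) ≠ ∅ for every such U.
  x = 1: open {1} ∋ x has {1} ∩ (A ∖ {1}) = ∅, so x is NOT a limit point.
  x = 2: open {1, 2} ∋ x has {1, 2} ∩ (A ∖ {2}) = ∅, so x is NOT a limit point.
  x = 3: open {1, 2, 3} ∋ x has {1, 2, 3} ∩ (A ∖ {3}) = ∅, so x is NOT a limit point.
Collecting: A' = ∅.


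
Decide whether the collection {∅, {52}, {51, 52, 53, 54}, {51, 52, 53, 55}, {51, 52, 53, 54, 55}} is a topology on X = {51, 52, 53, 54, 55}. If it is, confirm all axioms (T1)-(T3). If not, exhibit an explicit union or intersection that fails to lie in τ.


τ is NOT a topology on X.

Axiom (T1): ∅ ∈ τ? Yes; X ∈ τ? Yes.
Axiom (T2/T3): check pairwise unions and intersections of members of τ.
Counterexample for (T3): {51, 52, 53, 54} ∩ {51, 52, 53, 55} = {51, 52, 53} ∉ τ. Therefore τ is NOT a topology.


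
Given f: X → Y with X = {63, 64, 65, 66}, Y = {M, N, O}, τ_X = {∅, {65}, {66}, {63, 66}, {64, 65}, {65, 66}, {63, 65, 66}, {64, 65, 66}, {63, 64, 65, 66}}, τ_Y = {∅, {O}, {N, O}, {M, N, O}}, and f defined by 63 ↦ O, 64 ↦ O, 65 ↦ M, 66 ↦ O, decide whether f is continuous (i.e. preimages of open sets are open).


f is NOT continuous.

Compute f^{-1}(U) for each U ∈ τ_Y:
  U = ∅: f^{-1}(U) = ∅ ∈ τ_X ✓.
  U = {O}: f^{-1}(U) = {63, 64, 66} ∉ τ_X ✗.
  U = {N, O}: f^{-1}(U) = {63, 64, 66} ∉ τ_X ✗.
  U = {M, N, O}: f^{-1}(U) = {63, 64, 65, 66} ∈ τ_X ✓.
Found U = {O} with f^{-1}(U) = {63, 64, 66} not in τ_X. Therefore f is NOT continuous.


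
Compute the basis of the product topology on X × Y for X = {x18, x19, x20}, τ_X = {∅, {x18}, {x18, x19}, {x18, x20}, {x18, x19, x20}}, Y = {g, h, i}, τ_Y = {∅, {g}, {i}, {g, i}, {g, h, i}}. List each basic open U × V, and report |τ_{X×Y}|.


Basis B = {∅ × ∅, {x18} × {g}, {x18} × {i}, {x18} × {g, i}, {x18, x19} × {g}, {x18, x20} × {g}, {x18, x19} × {i}, {x18, x20} × {i}, {x18} × {g, h, i}, {x18, x19, x20} × {g}, {x18, x19, x20} × {i}, {x18, x19} × {g, i}, {x18, x20} × {g, i}, {x18, x19} × {g, h, i}, {x18, x20} × {g, h, i}, {x18, x19, x20} × {g, i}, {x18, x19, x20} × {g, h, i}}; |τ_{X×Y}| = 50.

Enumerate products U × V with U ∈ τ_X, V ∈ τ_Y (deduplicated):
  ∅ × ∅ = {} (∅)
  {x18} × {g} = {(x18,g)}
  {x18} × {i} = {(x18,i)}
  {x18} × {g, i} = {(x18,g), (x18,i)}
  {x18, x19} × {g} = {(x18,g), (x19,g)}
  {x18, x20} × {g} = {(x18,g), (x20,g)}
  {x18, x19} × {i} = {(x18,i), (x19,i)}
  {x18, x20} × {i} = {(x18,i), (x20,i)}
  {x18} × {g, h, i} = {(x18,g), (x18,h), (x18,i)}
  {x18, x19, x20} × {g} = {(x18,g), (x19,g), (x20,g)}
  {x18, x19, x20} × {i} = {(x18,i), (x19,i), (x20,i)}
  {x18, x19} × {g, i} = {(x18,g), (x18,i), (x19,g), (x19,i)}
  {x18, x20} × {g, i} = {(x18,g), (x18,i), (x20,g), (x20,i)}
  {x18, x19} × {g, h, i} = {(x18,g), (x18,h), (x18,i), (x19,g), (x19,h), (x19,i)}
  {x18, x20} × {g, h, i} = {(x18,g), (x18,h), (x18,i), (x20,g), (x20,h), (x20,i)}
  {x18, x19, x20} × {g, i} = {(x18,g), (x18,i), (x19,g), (x19,i), (x20,g), (x20,i)}
  {x18, x19, x20} × {g, h, i} = {(x18,g), (x18,h), (x18,i), (x19,g), (x19,h), (x19,i), (x20,g), (x20,h), (x20,i)}
These 17 distinct sets form the basis B.
Close under arbitrary unions to get τ_{X×Y}; counting gives |τ_{X×Y}| = 50.


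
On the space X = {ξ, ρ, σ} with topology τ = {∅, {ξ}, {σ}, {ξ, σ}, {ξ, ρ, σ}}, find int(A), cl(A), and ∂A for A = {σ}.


int(A) = {σ}, cl(A) = {ρ, σ}, ∂A = {ρ}.

Closed sets in (X, τ) are complements of opens:
  closed(X, τ) = {∅, {ρ}, {ξ, ρ}, {ρ, σ}, {ξ, ρ, σ}}.
int(A) = ⋃ {U ∈ τ : U ⊆ A}. Opens contained in A: ∅, {σ}.
Taking the union of these: int(A) = {σ}.
cl(A) = ⋂ {C closed : A ⊆ C}. Closed sets containing A: {ρ, σ}, {ξ, ρ, σ}.
Intersecting these: cl(A) = {ρ, σ}.
∂A = cl(A) ∖ int(A) = {ρ, σ} ∖ {σ} = {ρ}.


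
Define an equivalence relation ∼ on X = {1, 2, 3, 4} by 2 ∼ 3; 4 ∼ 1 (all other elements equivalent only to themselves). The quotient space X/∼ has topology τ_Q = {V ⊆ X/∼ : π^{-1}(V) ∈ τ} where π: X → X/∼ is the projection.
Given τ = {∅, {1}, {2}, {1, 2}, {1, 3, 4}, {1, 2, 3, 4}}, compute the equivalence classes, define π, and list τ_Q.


X/∼ = {[1=4], [2=3]}; |τ_Q| = 2.

Equivalence classes: [1=4], [2=3].
Quotient map π: X → X/∼ sends 1 ↦ [1=4], 2 ↦ [2=3], 3 ↦ [2=3], 4 ↦ [1=4].
For each subset V ⊆ X/∼, compute π^{-1}(V) ⊆ X and check whether π^{-1}(V) ∈ τ. V is open in τ_Q iff π^{-1}(V) ∈ τ.
  V = {}: π^{-1}(V) = ∅ ∈ τ ✓.
  V = {[1=4]}: π^{-1}(V) = {1, 4} ∉ τ ✗.
  V = {[2=3]}: π^{-1}(V) = {2, 3} ∉ τ ✗.
  V = {[1=4], [2=3]}: π^{-1}(V) = {1, 2, 3, 4} ∈ τ ✓.
Open sets in the quotient: τ_Q = {{}, {[1=4], [2=3]}} (2 elements).


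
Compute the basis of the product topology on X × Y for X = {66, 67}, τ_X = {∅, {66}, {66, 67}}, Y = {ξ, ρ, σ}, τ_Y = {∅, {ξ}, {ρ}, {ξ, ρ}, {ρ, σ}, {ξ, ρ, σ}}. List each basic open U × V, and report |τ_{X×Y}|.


Basis B = {∅ × ∅, {66} × {ξ}, {66} × {ρ}, {66} × {ξ, ρ}, {66, 67} × {ξ}, {66} × {ρ, σ}, {66, 67} × {ρ}, {66} × {ξ, ρ, σ}, {66, 67} × {ξ, ρ}, {66, 67} × {ρ, σ}, {66, 67} × {ξ, ρ, σ}}; |τ_{X×Y}| = 18.

Enumerate products U × V with U ∈ τ_X, V ∈ τ_Y (deduplicated):
  ∅ × ∅ = {} (∅)
  {66} × {ξ} = {(66,ξ)}
  {66} × {ρ} = {(66,ρ)}
  {66} × {ξ, ρ} = {(66,ξ), (66,ρ)}
  {66, 67} × {ξ} = {(66,ξ), (67,ξ)}
  {66} × {ρ, σ} = {(66,ρ), (66,σ)}
  {66, 67} × {ρ} = {(66,ρ), (67,ρ)}
  {66} × {ξ, ρ, σ} = {(66,ξ), (66,ρ), (66,σ)}
  {66, 67} × {ξ, ρ} = {(66,ξ), (66,ρ), (67,ξ), (67,ρ)}
  {66, 67} × {ρ, σ} = {(66,ρ), (66,σ), (67,ρ), (67,σ)}
  {66, 67} × {ξ, ρ, σ} = {(66,ξ), (66,ρ), (66,σ), (67,ξ), (67,ρ), (67,σ)}
These 11 distinct sets form the basis B.
Close under arbitrary unions to get τ_{X×Y}; counting gives |τ_{X×Y}| = 18.


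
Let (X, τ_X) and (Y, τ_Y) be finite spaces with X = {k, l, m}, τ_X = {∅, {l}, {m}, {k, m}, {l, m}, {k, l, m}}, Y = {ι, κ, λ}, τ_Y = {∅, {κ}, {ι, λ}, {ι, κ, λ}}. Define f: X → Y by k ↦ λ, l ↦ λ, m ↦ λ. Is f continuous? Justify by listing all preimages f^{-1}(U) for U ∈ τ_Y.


f IS continuous.

Compute f^{-1}(U) for each U ∈ τ_Y:
  U = ∅: f^{-1}(U) = ∅ ∈ τ_X ✓.
  U = {κ}: f^{-1}(U) = ∅ ∈ τ_X ✓.
  U = {ι, λ}: f^{-1}(U) = {k, l, m} ∈ τ_X ✓.
  U = {ι, κ, λ}: f^{-1}(U) = {k, l, m} ∈ τ_X ✓.
Every preimage lies in τ_X, so f IS continuous.


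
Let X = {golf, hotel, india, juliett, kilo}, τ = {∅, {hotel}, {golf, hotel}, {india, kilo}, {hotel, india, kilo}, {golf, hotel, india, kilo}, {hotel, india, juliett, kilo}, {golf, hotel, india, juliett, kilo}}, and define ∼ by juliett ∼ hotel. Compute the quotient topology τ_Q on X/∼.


X/∼ = {[golf], [hotel=juliett], [india], [kilo]}; |τ_Q| = 4.

Equivalence classes: [golf], [hotel=juliett], [india], [kilo].
Quotient map π: X → X/∼ sends golf ↦ [golf], hotel ↦ [hotel=juliett], india ↦ [india], juliett ↦ [hotel=juliett], kilo ↦ [kilo].
For each subset V ⊆ X/∼, compute π^{-1}(V) ⊆ X and check whether π^{-1}(V) ∈ τ. V is open in τ_Q iff π^{-1}(V) ∈ τ.
  V = {}: π^{-1}(V) = ∅ ∈ τ ✓.
  V = {[golf]}: π^{-1}(V) = {golf} ∉ τ ✗.
  V = {[hotel=juliett]}: π^{-1}(V) = {hotel, juliett} ∉ τ ✗.
  V = {[golf], [hotel=juliett]}: π^{-1}(V) = {golf, hotel, juliett} ∉ τ ✗.
  V = {[india]}: π^{-1}(V) = {india} ∉ τ ✗.
  V = {[golf], [india]}: π^{-1}(V) = {golf, india} ∉ τ ✗.
  V = {[hotel=juliett], [india]}: π^{-1}(V) = {hotel, india, juliett} ∉ τ ✗.
  V = {[golf], [hotel=juliett], [india]}: π^{-1}(V) = {golf, hotel, india, juliett} ∉ τ ✗.
  V = {[kilo]}: π^{-1}(V) = {kilo} ∉ τ ✗.
  V = {[golf], [kilo]}: π^{-1}(V) = {golf, kilo} ∉ τ ✗.
  V = {[hotel=juliett], [kilo]}: π^{-1}(V) = {hotel, juliett, kilo} ∉ τ ✗.
  V = {[golf], [hotel=juliett], [kilo]}: π^{-1}(V) = {golf, hotel, juliett, kilo} ∉ τ ✗.
  V = {[india], [kilo]}: π^{-1}(V) = {india, kilo} ∈ τ ✓.
  V = {[golf], [india], [kilo]}: π^{-1}(V) = {golf, india, kilo} ∉ τ ✗.
  V = {[hotel=juliett], [india], [kilo]}: π^{-1}(V) = {hotel, india, juliett, kilo} ∈ τ ✓.
  V = {[golf], [hotel=juliett], [india], [kilo]}: π^{-1}(V) = {golf, hotel, india, juliett, kilo} ∈ τ ✓.
Open sets in the quotient: τ_Q = {{}, {[india], [kilo]}, {[hotel=juliett], [india], [kilo]}, {[golf], [hotel=juliett], [india], [kilo]}} (4 elements).


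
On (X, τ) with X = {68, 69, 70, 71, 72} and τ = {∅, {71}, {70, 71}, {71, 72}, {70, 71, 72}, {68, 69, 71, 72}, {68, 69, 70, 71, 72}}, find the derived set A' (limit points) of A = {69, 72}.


A' = {68, 69}

For each x ∈ X, list the open sets U ∈ τ with x ∈ U, then check whether U ∩ (A ∖ {x}) ≠ ∅ for every such U.
  x = 68: opens ∋ x are {68, 69, 71, 72}, {68, 69, 70, 71, 72}; each meets A ∖ {68}, so x IS a limit point.
  x = 69: opens ∋ x are {68, 69, 71, 72}, {68, 69, 70, 71, 72}; each meets A ∖ {69}, so x IS a limit point.
  x = 70: open {70, 71} ∋ x has {70, 71} ∩ (A ∖ {70}) = ∅, so x is NOT a limit point.
  x = 71: open {71} ∋ x has {71} ∩ (A ∖ {71}) = ∅, so x is NOT a limit point.
  x = 72: open {71, 72} ∋ x has {71, 72} ∩ (A ∖ {72}) = ∅, so x is NOT a limit point.
Collecting: A' = {68, 69}.


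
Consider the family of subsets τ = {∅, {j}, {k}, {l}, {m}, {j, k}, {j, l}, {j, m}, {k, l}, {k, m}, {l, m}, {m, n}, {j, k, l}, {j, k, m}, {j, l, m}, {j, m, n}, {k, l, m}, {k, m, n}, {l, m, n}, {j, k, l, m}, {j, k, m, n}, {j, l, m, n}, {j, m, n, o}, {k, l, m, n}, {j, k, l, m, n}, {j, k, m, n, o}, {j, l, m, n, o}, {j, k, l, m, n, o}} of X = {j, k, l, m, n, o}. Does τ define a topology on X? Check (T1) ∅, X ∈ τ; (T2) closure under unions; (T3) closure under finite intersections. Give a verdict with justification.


τ IS a topology on X.

Axiom (T1): ∅ ∈ τ? Yes; X ∈ τ? Yes.
Axiom (T2/T3): check pairwise unions and intersections of members of τ.
All pairwise intersections and unions checked — each lies in τ. Therefore τ satisfies (T1), (T2), (T3): it IS a topology on X.


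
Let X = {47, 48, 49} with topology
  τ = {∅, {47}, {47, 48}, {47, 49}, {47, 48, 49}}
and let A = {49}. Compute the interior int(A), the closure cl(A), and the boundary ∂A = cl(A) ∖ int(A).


int(A) = ∅, cl(A) = {49}, ∂A = {49}.

Closed sets in (X, τ) are complements of opens:
  closed(X, τ) = {∅, {48}, {49}, {48, 49}, {47, 48, 49}}.
int(A) = ⋃ {U ∈ τ : U ⊆ A}. Opens contained in A: ∅.
Taking the union of these: int(A) = ∅.
cl(A) = ⋂ {C closed : A ⊆ C}. Closed sets containing A: {49}, {48, 49}, {47, 48, 49}.
Intersecting these: cl(A) = {49}.
∂A = cl(A) ∖ int(A) = {49} ∖ ∅ = {49}.


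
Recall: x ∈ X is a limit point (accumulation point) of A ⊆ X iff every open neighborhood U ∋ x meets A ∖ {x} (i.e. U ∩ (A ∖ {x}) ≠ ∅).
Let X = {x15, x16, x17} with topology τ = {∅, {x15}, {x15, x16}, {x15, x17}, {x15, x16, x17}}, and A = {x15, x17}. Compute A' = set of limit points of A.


A' = {x16, x17}

For each x ∈ X, list the open sets U ∈ τ with x ∈ U, then check whether U ∩ (A ∖ {x}) ≠ ∅ for every such U.
  x = x15: open {x15} ∋ x has {x15} ∩ (A ∖ {x15}) = ∅, so x is NOT a limit point.
  x = x16: opens ∋ x are {x15, x16}, {x15, x16, x17}; each meets A ∖ {x16}, so x IS a limit point.
  x = x17: opens ∋ x are {x15, x17}, {x15, x16, x17}; each meets A ∖ {x17}, so x IS a limit point.
Collecting: A' = {x16, x17}.


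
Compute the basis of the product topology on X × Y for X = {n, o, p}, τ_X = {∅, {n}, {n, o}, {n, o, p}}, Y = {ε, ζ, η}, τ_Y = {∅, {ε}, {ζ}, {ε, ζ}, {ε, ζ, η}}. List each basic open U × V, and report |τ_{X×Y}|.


Basis B = {∅ × ∅, {n} × {ε}, {n} × {ζ}, {n} × {ε, ζ}, {n, o} × {ε}, {n, o} × {ζ}, {n} × {ε, ζ, η}, {n, o, p} × {ε}, {n, o, p} × {ζ}, {n, o} × {ε, ζ}, {n, o} × {ε, ζ, η}, {n, o, p} × {ε, ζ}, {n, o, p} × {ε, ζ, η}}; |τ_{X×Y}| = 30.

Enumerate products U × V with U ∈ τ_X, V ∈ τ_Y (deduplicated):
  ∅ × ∅ = {} (∅)
  {n} × {ε} = {(n,ε)}
  {n} × {ζ} = {(n,ζ)}
  {n} × {ε, ζ} = {(n,ε), (n,ζ)}
  {n, o} × {ε} = {(n,ε), (o,ε)}
  {n, o} × {ζ} = {(n,ζ), (o,ζ)}
  {n} × {ε, ζ, η} = {(n,ε), (n,ζ), (n,η)}
  {n, o, p} × {ε} = {(n,ε), (o,ε), (p,ε)}
  {n, o, p} × {ζ} = {(n,ζ), (o,ζ), (p,ζ)}
  {n, o} × {ε, ζ} = {(n,ε), (n,ζ), (o,ε), (o,ζ)}
  {n, o} × {ε, ζ, η} = {(n,ε), (n,ζ), (n,η), (o,ε), (o,ζ), (o,η)}
  {n, o, p} × {ε, ζ} = {(n,ε), (n,ζ), (o,ε), (o,ζ), (p,ε), (p,ζ)}
  {n, o, p} × {ε, ζ, η} = {(n,ε), (n,ζ), (n,η), (o,ε), (o,ζ), (o,η), (p,ε), (p,ζ), (p,η)}
These 13 distinct sets form the basis B.
Close under arbitrary unions to get τ_{X×Y}; counting gives |τ_{X×Y}| = 30.


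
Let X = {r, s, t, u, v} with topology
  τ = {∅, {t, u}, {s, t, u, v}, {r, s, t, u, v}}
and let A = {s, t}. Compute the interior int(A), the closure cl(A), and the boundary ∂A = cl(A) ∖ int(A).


int(A) = ∅, cl(A) = {r, s, t, u, v}, ∂A = {r, s, t, u, v}.

Closed sets in (X, τ) are complements of opens:
  closed(X, τ) = {∅, {r}, {r, s, v}, {r, s, t, u, v}}.
int(A) = ⋃ {U ∈ τ : U ⊆ A}. Opens contained in A: ∅.
Taking the union of these: int(A) = ∅.
cl(A) = ⋂ {C closed : A ⊆ C}. Closed sets containing A: {r, s, t, u, v}.
Intersecting these: cl(A) = {r, s, t, u, v}.
∂A = cl(A) ∖ int(A) = {r, s, t, u, v} ∖ ∅ = {r, s, t, u, v}.


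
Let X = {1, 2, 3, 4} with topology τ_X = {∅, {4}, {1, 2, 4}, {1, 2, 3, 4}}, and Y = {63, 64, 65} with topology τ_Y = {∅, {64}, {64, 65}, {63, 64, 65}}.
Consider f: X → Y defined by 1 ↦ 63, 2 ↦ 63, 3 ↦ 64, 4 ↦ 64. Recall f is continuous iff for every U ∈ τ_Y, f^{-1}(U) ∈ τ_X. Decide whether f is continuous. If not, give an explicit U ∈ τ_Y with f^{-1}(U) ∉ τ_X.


f is NOT continuous.

Compute f^{-1}(U) for each U ∈ τ_Y:
  U = ∅: f^{-1}(U) = ∅ ∈ τ_X ✓.
  U = {64}: f^{-1}(U) = {3, 4} ∉ τ_X ✗.
  U = {64, 65}: f^{-1}(U) = {3, 4} ∉ τ_X ✗.
  U = {63, 64, 65}: f^{-1}(U) = {1, 2, 3, 4} ∈ τ_X ✓.
Found U = {64} with f^{-1}(U) = {3, 4} not in τ_X. Therefore f is NOT continuous.


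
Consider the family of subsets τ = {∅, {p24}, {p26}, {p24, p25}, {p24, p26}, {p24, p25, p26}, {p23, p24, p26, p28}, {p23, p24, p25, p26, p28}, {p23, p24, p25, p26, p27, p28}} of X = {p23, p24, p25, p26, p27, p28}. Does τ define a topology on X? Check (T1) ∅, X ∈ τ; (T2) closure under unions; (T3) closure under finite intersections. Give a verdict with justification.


τ IS a topology on X.

Axiom (T1): ∅ ∈ τ? Yes; X ∈ τ? Yes.
Axiom (T2/T3): check pairwise unions and intersections of members of τ.
All pairwise intersections and unions checked — each lies in τ. Therefore τ satisfies (T1), (T2), (T3): it IS a topology on X.


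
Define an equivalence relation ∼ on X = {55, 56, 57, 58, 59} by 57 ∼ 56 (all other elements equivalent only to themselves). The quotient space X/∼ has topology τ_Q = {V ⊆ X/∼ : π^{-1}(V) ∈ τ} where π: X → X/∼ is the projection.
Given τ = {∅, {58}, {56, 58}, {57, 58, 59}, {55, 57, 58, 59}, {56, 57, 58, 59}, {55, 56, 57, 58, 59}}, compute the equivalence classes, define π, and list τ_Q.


X/∼ = {[55], [56=57], [58], [59]}; |τ_Q| = 4.

Equivalence classes: [55], [56=57], [58], [59].
Quotient map π: X → X/∼ sends 55 ↦ [55], 56 ↦ [56=57], 57 ↦ [56=57], 58 ↦ [58], 59 ↦ [59].
For each subset V ⊆ X/∼, compute π^{-1}(V) ⊆ X and check whether π^{-1}(V) ∈ τ. V is open in τ_Q iff π^{-1}(V) ∈ τ.
  V = {}: π^{-1}(V) = ∅ ∈ τ ✓.
  V = {[55]}: π^{-1}(V) = {55} ∉ τ ✗.
  V = {[56=57]}: π^{-1}(V) = {56, 57} ∉ τ ✗.
  V = {[55], [56=57]}: π^{-1}(V) = {55, 56, 57} ∉ τ ✗.
  V = {[58]}: π^{-1}(V) = {58} ∈ τ ✓.
  V = {[55], [58]}: π^{-1}(V) = {55, 58} ∉ τ ✗.
  V = {[56=57], [58]}: π^{-1}(V) = {56, 57, 58} ∉ τ ✗.
  V = {[55], [56=57], [58]}: π^{-1}(V) = {55, 56, 57, 58} ∉ τ ✗.
  V = {[59]}: π^{-1}(V) = {59} ∉ τ ✗.
  V = {[55], [59]}: π^{-1}(V) = {55, 59} ∉ τ ✗.
  V = {[56=57], [59]}: π^{-1}(V) = {56, 57, 59} ∉ τ ✗.
  V = {[55], [56=57], [59]}: π^{-1}(V) = {55, 56, 57, 59} ∉ τ ✗.
  V = {[58], [59]}: π^{-1}(V) = {58, 59} ∉ τ ✗.
  V = {[55], [58], [59]}: π^{-1}(V) = {55, 58, 59} ∉ τ ✗.
  V = {[56=57], [58], [59]}: π^{-1}(V) = {56, 57, 58, 59} ∈ τ ✓.
  V = {[55], [56=57], [58], [59]}: π^{-1}(V) = {55, 56, 57, 58, 59} ∈ τ ✓.
Open sets in the quotient: τ_Q = {{}, {[58]}, {[56=57], [58], [59]}, {[55], [56=57], [58], [59]}} (4 elements).


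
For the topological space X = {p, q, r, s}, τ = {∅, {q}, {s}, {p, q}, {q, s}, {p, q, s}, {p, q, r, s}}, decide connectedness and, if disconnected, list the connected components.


(X, τ) is connected.

Find clopen sets (U ∈ τ with X ∖ U ∈ τ):
  U = ∅, X ∖ U = {p, q, r, s} — both open, so U is clopen.
  U = {p, q, r, s}, X ∖ U = ∅ — both open, so U is clopen.
Only trivial clopens (∅ and X) exist, so (X, τ) is connected.
Compute connected components by grouping points that agree on all clopens:
  component: {p, q, r, s}


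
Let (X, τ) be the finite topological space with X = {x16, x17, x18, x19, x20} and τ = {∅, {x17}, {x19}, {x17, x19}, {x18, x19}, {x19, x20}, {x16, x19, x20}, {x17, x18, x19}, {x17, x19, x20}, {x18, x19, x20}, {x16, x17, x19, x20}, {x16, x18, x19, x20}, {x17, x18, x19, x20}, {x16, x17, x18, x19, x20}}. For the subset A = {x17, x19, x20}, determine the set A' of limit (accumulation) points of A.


A' = {x16, x18, x20}

For each x ∈ X, list the open sets U ∈ τ with x ∈ U, then check whether U ∩ (A ∖ {x}) ≠ ∅ for every such U.
  x = x16: opens ∋ x are {x16, x19, x20}, {x16, x17, x19, x20}, {x16, x18, x19, x20}, {x16, x17, x18, x19, x20}; each meets A ∖ {x16}, so x IS a limit point.
  x = x17: open {x17} ∋ x has {x17} ∩ (A ∖ {x17}) = ∅, so x is NOT a limit point.
  x = x18: opens ∋ x are {x18, x19}, {x17, x18, x19}, {x18, x19, x20}, {x16, x18, x19, x20}, {x17, x18, x19, x20}, {x16, x17, x18, x19, x20}; each meets A ∖ {x18}, so x IS a limit point.
  x = x19: open {x19} ∋ x has {x19} ∩ (A ∖ {x19}) = ∅, so x is NOT a limit point.
  x = x20: opens ∋ x are {x19, x20}, {x16, x19, x20}, {x17, x19, x20}, {x18, x19, x20}, {x16, x17, x19, x20}, {x16, x18, x19, x20}, {x17, x18, x19, x20}, {x16, x17, x18, x19, x20}; each meets A ∖ {x20}, so x IS a limit point.
Collecting: A' = {x16, x18, x20}.


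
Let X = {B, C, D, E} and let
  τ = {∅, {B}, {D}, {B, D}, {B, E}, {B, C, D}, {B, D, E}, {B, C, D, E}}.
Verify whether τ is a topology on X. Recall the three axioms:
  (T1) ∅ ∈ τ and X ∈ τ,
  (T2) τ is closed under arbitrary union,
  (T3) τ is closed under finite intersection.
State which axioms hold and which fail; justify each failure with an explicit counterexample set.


τ IS a topology on X.

Axiom (T1): ∅ ∈ τ? Yes; X ∈ τ? Yes.
Axiom (T2/T3): check pairwise unions and intersections of members of τ.
All pairwise intersections and unions checked — each lies in τ. Therefore τ satisfies (T1), (T2), (T3): it IS a topology on X.


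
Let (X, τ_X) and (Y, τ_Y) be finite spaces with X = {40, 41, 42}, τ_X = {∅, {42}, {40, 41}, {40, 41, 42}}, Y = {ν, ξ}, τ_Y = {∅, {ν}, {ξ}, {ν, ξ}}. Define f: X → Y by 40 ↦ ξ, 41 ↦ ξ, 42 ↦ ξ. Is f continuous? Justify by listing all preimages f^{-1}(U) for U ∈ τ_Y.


f IS continuous.

Compute f^{-1}(U) for each U ∈ τ_Y:
  U = ∅: f^{-1}(U) = ∅ ∈ τ_X ✓.
  U = {ν}: f^{-1}(U) = ∅ ∈ τ_X ✓.
  U = {ξ}: f^{-1}(U) = {40, 41, 42} ∈ τ_X ✓.
  U = {ν, ξ}: f^{-1}(U) = {40, 41, 42} ∈ τ_X ✓.
Every preimage lies in τ_X, so f IS continuous.


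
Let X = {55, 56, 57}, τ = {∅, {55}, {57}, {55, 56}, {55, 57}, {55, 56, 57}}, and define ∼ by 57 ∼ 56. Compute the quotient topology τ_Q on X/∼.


X/∼ = {[55], [56=57]}; |τ_Q| = 3.

Equivalence classes: [55], [56=57].
Quotient map π: X → X/∼ sends 55 ↦ [55], 56 ↦ [56=57], 57 ↦ [56=57].
For each subset V ⊆ X/∼, compute π^{-1}(V) ⊆ X and check whether π^{-1}(V) ∈ τ. V is open in τ_Q iff π^{-1}(V) ∈ τ.
  V = {}: π^{-1}(V) = ∅ ∈ τ ✓.
  V = {[55]}: π^{-1}(V) = {55} ∈ τ ✓.
  V = {[56=57]}: π^{-1}(V) = {56, 57} ∉ τ ✗.
  V = {[55], [56=57]}: π^{-1}(V) = {55, 56, 57} ∈ τ ✓.
Open sets in the quotient: τ_Q = {{}, {[55]}, {[55], [56=57]}} (3 elements).


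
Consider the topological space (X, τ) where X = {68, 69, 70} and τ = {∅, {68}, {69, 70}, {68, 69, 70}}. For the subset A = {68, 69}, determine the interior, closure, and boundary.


int(A) = {68}, cl(A) = {68, 69, 70}, ∂A = {69, 70}.

Closed sets in (X, τ) are complements of opens:
  closed(X, τ) = {∅, {68}, {69, 70}, {68, 69, 70}}.
int(A) = ⋃ {U ∈ τ : U ⊆ A}. Opens contained in A: ∅, {68}.
Taking the union of these: int(A) = {68}.
cl(A) = ⋂ {C closed : A ⊆ C}. Closed sets containing A: {68, 69, 70}.
Intersecting these: cl(A) = {68, 69, 70}.
∂A = cl(A) ∖ int(A) = {68, 69, 70} ∖ {68} = {69, 70}.


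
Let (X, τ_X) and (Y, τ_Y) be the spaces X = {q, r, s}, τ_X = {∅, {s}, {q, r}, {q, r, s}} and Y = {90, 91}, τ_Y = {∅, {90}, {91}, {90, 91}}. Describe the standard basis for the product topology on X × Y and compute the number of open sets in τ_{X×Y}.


Basis B = {∅ × ∅, {s} × {90}, {s} × {91}, {q, r} × {90}, {q, r} × {91}, {s} × {90, 91}, {q, r, s} × {90}, {q, r, s} × {91}, {q, r} × {90, 91}, {q, r, s} × {90, 91}}; |τ_{X×Y}| = 16.

Enumerate products U × V with U ∈ τ_X, V ∈ τ_Y (deduplicated):
  ∅ × ∅ = {} (∅)
  {s} × {90} = {(s,90)}
  {s} × {91} = {(s,91)}
  {q, r} × {90} = {(q,90), (r,90)}
  {q, r} × {91} = {(q,91), (r,91)}
  {s} × {90, 91} = {(s,90), (s,91)}
  {q, r, s} × {90} = {(q,90), (r,90), (s,90)}
  {q, r, s} × {91} = {(q,91), (r,91), (s,91)}
  {q, r} × {90, 91} = {(q,90), (q,91), (r,90), (r,91)}
  {q, r, s} × {90, 91} = {(q,90), (q,91), (r,90), (r,91), (s,90), (s,91)}
These 10 distinct sets form the basis B.
Close under arbitrary unions to get τ_{X×Y}; counting gives |τ_{X×Y}| = 16.


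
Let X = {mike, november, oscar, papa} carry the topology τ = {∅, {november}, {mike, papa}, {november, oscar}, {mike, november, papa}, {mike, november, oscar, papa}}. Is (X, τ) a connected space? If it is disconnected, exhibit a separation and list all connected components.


(X, τ) is disconnected; components = [{mike, papa}, {november, oscar}].

Find clopen sets (U ∈ τ with X ∖ U ∈ τ):
  U = ∅, X ∖ U = {mike, november, oscar, papa} — both open, so U is clopen.
  U = {mike, papa}, X ∖ U = {november, oscar} — both open, so U is clopen.
  U = {november, oscar}, X ∖ U = {mike, papa} — both open, so U is clopen.
  U = {mike, november, oscar, papa}, X ∖ U = ∅ — both open, so U is clopen.
Nontrivial clopen(s) exist: e.g. {mike, papa}. So (X, τ) is disconnected.
Compute connected components by grouping points that agree on all clopens:
  component: {mike, papa}
  component: {november, oscar}
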